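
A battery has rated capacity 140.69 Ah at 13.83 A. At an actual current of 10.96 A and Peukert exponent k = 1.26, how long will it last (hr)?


t_rated = C / I_rated = 140.69 / 13.83 = 10.173 hr
(I_rated/I)^k = (1.2619)^1.26 = 1.3406
t = t_rated * (I_rated/I)^k = 10.173 * 1.3406 = 13.64 hr

13.64 hr


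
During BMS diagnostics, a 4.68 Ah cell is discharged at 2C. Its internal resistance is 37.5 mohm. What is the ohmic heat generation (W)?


Convert: R = 37.5 mohm = 0.0375 ohm
Step 1: I = C_rate * capacity = 2 * 4.68 = 9.36 A
Step 2: Q = I^2 * R = 9.36^2 * 0.0375 = 87.61 * 0.0375 = 3.285 W

3.285 W


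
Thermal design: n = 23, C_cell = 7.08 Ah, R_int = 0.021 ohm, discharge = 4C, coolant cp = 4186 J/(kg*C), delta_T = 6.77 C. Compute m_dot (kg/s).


Step 1: I = 4 * 7.08 = 28.32 A
Step 2: Q_cell = I^2 * R = 28.32^2 * 0.021 = 16.842 W
Step 3: Q_total = 23 * 16.842 = 387.37 W
Step 4: m_dot = Q_total / (cp * dT) = 387.37 / (4186 * 6.77) = 0.01367 kg/s

0.01367 kg/s


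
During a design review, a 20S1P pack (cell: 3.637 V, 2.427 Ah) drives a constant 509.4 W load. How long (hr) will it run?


Step 1: E_pack = Ns * V_cell * Np * C_cell = 20 * 3.637 * 1 * 2.427 = 176.54 Wh
Step 2: t = E_pack / P = 176.54 / 509.4 = 0.3466 hr

0.3466 hr


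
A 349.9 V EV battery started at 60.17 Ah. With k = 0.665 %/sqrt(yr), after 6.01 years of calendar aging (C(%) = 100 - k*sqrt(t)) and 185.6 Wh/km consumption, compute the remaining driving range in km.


Step 1: capacity retention = 100 - 0.665 * sqrt(6.01) = 100 - 0.665 * 2.4515 = 98.37%
Step 2: C_now = 60.17 * 98.37/100 = 59.189 Ah
Step 3: E_pack = V * C_now = 349.9 * 59.189 = 20710 Wh
Step 4: range = E_pack / consumption = 20710 / 185.6 = 111.6 km

111.6 km


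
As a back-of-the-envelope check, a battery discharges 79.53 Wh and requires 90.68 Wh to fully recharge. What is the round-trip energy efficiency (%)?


eta_e = E_dis / E_chg * 100 = 79.53 / 90.68 * 100 = 87.70%

87.70%


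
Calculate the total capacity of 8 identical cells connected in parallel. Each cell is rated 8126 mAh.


Convert: C_cell = 8126 mAh = 8.126 Ah
C_total = 8 * 8.126 = 65.008 Ah

65.008 Ah


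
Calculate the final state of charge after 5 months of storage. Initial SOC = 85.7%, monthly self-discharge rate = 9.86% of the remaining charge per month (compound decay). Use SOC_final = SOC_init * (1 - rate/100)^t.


decay = (1 - 9.86/100)^5 = 0.5951
SOC_final = 85.7 * 0.5951 = 51.00%

51.00%


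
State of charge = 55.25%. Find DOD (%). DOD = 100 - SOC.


DOD = 100 - SOC = 100 - 55.25 = 44.75%

44.75%


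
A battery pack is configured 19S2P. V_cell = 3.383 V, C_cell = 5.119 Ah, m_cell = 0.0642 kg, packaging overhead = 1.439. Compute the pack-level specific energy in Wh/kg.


Step 1: V_pack = 19 * 3.383 = 64.277 V
Step 2: C_pack = 2 * 5.119 = 10.238 Ah
Step 3: E_pack = V_pack * C_pack = 64.277 * 10.238 = 658.07 Wh
Step 4: m_pack = 19 * 2 * 0.0642 * 1.439 = 3.5106 kg
Step 5: ED = E_pack / m_pack = 658.07 / 3.5106 = 187.5 Wh/kg

187.5 Wh/kg


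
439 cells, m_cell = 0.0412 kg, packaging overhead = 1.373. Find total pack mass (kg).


m_pack = n * m_cell * overhead = 439 * 0.0412 * 1.373 = 24.83 kg

24.83 kg


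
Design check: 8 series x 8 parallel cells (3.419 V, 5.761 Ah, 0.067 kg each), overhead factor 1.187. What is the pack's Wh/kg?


Step 1: V_pack = 8 * 3.419 = 27.352 V
Step 2: C_pack = 8 * 5.761 = 46.088 Ah
Step 3: E_pack = V_pack * C_pack = 27.352 * 46.088 = 1260.6 Wh
Step 4: m_pack = 8 * 8 * 0.067 * 1.187 = 5.0899 kg
Step 5: ED = E_pack / m_pack = 1260.6 / 5.0899 = 247.7 Wh/kg

247.7 Wh/kg


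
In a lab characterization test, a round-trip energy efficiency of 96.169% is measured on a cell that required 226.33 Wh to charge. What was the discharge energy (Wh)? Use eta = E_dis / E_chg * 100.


E_dis = eta/100 * E_chg = 96.169/100 * 226.33 = 217.7 Wh

217.7 Wh


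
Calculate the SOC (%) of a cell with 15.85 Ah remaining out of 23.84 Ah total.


SOC% = 15.85 / 23.84 * 100 = 66.48%

66.48%


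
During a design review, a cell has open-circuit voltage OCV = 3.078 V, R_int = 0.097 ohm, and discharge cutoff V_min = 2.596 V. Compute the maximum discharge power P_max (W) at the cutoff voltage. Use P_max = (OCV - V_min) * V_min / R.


dV = OCV - V_min = 0.482 V (so I_max = dV / R)
P_max = dV * V_min / R = 0.482 * 2.596 / 0.097 = 12.90 W

12.90 W


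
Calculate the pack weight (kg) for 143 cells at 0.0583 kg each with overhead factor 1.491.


m_pack = n * m_cell * overhead = 143 * 0.0583 * 1.491 = 12.43 kg

12.43 kg


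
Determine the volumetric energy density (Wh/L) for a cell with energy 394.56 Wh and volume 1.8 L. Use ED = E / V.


Volumetric ED = 394.56 Wh / 1.8 L = 219.2 Wh/L

219.2 Wh/L


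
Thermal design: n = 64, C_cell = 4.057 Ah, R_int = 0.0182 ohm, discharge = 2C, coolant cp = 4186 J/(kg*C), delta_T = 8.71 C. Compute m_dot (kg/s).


Step 1: I = 2 * 4.057 = 8.114 A
Step 2: Q_cell = I^2 * R = 8.114^2 * 0.0182 = 1.1982 W
Step 3: Q_total = 64 * 1.1982 = 76.685 W
Step 4: m_dot = Q_total / (cp * dT) = 76.685 / (4186 * 8.71) = 0.002103 kg/s

0.002103 kg/s


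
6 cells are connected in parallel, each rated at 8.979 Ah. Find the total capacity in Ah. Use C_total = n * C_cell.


Parallel capacities add: 6 * 8.979 Ah = 53.874 Ah

53.874 Ah


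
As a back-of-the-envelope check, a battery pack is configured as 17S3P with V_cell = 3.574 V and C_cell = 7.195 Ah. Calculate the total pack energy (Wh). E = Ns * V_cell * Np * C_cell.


E = Ns * Vcell * Np * Ccell = 17 * 3.574 * 3 * 7.195 = 1311 Wh

1311 Wh


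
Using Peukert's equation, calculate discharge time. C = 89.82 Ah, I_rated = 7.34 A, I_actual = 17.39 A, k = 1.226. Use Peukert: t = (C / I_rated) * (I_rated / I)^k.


Step 1: t_rated = C / I_rated = 89.82 / 7.34 = 12.237 hr
Step 2: ratio = 7.34 / 17.39 = 0.42208
Step 3: ratio^k = 0.42208^1.226 = 0.34732
Step 4: t = t_rated * ratio^k = 12.237 * 0.34732 = 4.250 hr

4.250 hr


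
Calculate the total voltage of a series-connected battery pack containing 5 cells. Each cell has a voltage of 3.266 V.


Series voltages add: 5 * 3.266 V = 16.33 V

16.33 V


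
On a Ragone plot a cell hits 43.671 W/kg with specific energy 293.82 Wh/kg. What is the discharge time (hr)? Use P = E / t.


t = E / P = 293.82 / 43.671 = 6.728 hr

6.728 hr


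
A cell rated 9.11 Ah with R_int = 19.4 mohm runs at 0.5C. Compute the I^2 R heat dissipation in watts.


Convert: R = 19.4 mohm = 0.0194 ohm
Step 1: I = C_rate * capacity = 0.5 * 9.11 = 4.555 A
Step 2: Q = I^2 * R = 4.555^2 * 0.0194 = 20.748 * 0.0194 = 0.4025 W

0.4025 W


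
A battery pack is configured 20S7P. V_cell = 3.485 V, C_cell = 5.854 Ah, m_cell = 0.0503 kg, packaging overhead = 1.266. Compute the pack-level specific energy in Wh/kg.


Step 1: V_pack = 20 * 3.485 = 69.7 V
Step 2: C_pack = 7 * 5.854 = 40.978 Ah
Step 3: E_pack = V_pack * C_pack = 69.7 * 40.978 = 2856.2 Wh
Step 4: m_pack = 20 * 7 * 0.0503 * 1.266 = 8.9152 kg
Step 5: ED = E_pack / m_pack = 2856.2 / 8.9152 = 320.4 Wh/kg

320.4 Wh/kg


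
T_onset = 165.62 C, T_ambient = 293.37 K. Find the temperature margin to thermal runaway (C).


Convert: T_ambient = 293.37 K = 20.22 C
margin = 165.62 - 20.22 = 145.4 C

145.4 C


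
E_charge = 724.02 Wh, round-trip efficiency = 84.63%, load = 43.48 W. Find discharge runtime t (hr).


Step 1: E_discharge = eta/100 * E_charge = 84.63/100 * 724.02 = 612.74 Wh
Step 2: t = E_discharge / P = 612.74 / 43.48 = 14.09 hr

14.09 hr


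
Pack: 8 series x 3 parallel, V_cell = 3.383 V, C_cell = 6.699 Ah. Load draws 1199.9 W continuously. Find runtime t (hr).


Step 1: E_pack = Ns * V_cell * Np * C_cell = 8 * 3.383 * 3 * 6.699 = 543.91 Wh
Step 2: t = E_pack / P = 543.91 / 1199.9 = 0.4533 hr

0.4533 hr


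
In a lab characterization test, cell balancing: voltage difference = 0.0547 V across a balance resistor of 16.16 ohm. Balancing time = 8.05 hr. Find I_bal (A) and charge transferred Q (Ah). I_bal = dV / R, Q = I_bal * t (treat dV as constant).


First, Ohm's law: I_bal = 0.0547 V / 16.16 ohm = 0.0033849 A
Then Q = I * t = 0.0033849 A * 8.05 hr = 0.02725 Ah

I=0.0033849 A, Q=0.02725 Ah


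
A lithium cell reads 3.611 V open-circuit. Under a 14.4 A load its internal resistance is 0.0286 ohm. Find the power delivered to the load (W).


Step 1: V_terminal = OCV - I*R = 3.611 - 14.4 * 0.0286 = 3.1992 V
Step 2: P_out = V_terminal * I = 3.1992 * 14.4 = 46.07 W

46.07 W


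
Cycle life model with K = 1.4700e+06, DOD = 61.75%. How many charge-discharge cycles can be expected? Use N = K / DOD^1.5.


DOD^1.5 = 485.24
N = K / DOD^1.5 = 1.4700e+06 / 485.24 = 3029

3029 cycles


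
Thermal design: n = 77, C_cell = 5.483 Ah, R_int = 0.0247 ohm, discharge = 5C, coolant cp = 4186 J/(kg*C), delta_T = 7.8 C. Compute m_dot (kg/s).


Step 1: I = 5 * 5.483 = 27.415 A
Step 2: Q_cell = I^2 * R = 27.415^2 * 0.0247 = 18.564 W
Step 3: Q_total = 77 * 18.564 = 1429.4 W
Step 4: m_dot = Q_total / (cp * dT) = 1429.4 / (4186 * 7.8) = 0.04378 kg/s

0.04378 kg/s


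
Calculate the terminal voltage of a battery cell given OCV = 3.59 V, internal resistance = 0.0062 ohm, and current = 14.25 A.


V = OCV - I*R = 3.59 - 14.25 * 0.0062 = 3.502 V

3.502 V


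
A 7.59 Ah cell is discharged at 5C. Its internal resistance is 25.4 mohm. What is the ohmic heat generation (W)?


Convert: R = 25.4 mohm = 0.0254 ohm
Step 1: I = C_rate * capacity = 5 * 7.59 = 37.95 A
Step 2: Q = I^2 * R = 37.95^2 * 0.0254 = 1440.2 * 0.0254 = 36.58 W

36.58 W


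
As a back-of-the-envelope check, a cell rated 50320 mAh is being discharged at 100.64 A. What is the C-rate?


Convert: capacity = 50320 mAh = 50.32 Ah
Rearranging: C_rate = 100.64 / 50.32 = 2C

2C


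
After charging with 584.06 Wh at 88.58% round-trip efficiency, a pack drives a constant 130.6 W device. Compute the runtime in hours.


Step 1: E_discharge = eta/100 * E_charge = 88.58/100 * 584.06 = 517.36 Wh
Step 2: t = E_discharge / P = 517.36 / 130.6 = 3.961 hr

3.961 hr


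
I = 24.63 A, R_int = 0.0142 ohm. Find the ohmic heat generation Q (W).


Q = I^2 * R = 24.63^2 * 0.0142 = 8.614 W

8.614 W


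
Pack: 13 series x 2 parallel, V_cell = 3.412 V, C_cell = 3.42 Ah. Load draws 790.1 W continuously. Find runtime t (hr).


Step 1: E_pack = Ns * V_cell * Np * C_cell = 13 * 3.412 * 2 * 3.42 = 303.4 Wh
Step 2: t = E_pack / P = 303.4 / 790.1 = 0.3840 hr

0.3840 hr


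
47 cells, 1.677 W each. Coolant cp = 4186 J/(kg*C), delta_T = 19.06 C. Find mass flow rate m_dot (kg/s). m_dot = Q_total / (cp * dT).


Q_total = 47 * 1.677 = 78.819 W
m_dot = Q_total / (cp * dT) = 78.819 / (4186 * 19.06) = 9.879e-04 kg/s

9.879e-04 kg/s


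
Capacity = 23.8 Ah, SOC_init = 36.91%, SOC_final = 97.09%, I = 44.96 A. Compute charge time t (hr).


Step 1: dSOC = 97.09% - 36.91% = 60.18%
Step 2: delta_Ah = 23.8 * 60.18 / 100 = 14.323 Ah
Step 3: t = 14.323 / 44.96 = 0.3186 hr

0.3186 hr


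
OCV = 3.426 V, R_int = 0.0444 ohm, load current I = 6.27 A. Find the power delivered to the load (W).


Step 1: V_terminal = OCV - I*R = 3.426 - 6.27 * 0.0444 = 3.1476 V
Step 2: P_out = V_terminal * I = 3.1476 * 6.27 = 19.74 W

19.74 W


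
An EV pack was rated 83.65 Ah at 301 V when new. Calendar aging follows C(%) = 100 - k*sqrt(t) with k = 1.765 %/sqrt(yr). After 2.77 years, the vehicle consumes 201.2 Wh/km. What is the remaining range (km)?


Step 1: capacity retention = 100 - 1.765 * sqrt(2.77) = 100 - 1.765 * 1.6643 = 97.063%
Step 2: C_now = 83.65 * 97.063/100 = 81.193 Ah
Step 3: E_pack = V * C_now = 301 * 81.193 = 24439 Wh
Step 4: range = E_pack / consumption = 24439 / 201.2 = 121.5 km

121.5 km


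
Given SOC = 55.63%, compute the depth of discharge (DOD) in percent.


Complement of SOC: DOD = 100% - 55.63% = 44.37%

44.37%


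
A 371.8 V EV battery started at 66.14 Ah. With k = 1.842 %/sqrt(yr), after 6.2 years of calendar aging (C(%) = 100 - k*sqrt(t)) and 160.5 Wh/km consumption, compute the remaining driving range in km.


Step 1: capacity retention = 100 - 1.842 * sqrt(6.2) = 100 - 1.842 * 2.49 = 95.413%
Step 2: C_now = 66.14 * 95.413/100 = 63.106 Ah
Step 3: E_pack = V * C_now = 371.8 * 63.106 = 23463 Wh
Step 4: range = E_pack / consumption = 23463 / 160.5 = 146.2 km

146.2 km


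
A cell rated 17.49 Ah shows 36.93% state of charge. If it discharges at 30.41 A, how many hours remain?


Step 1: remaining = SOC/100 * C_total = 36.93/100 * 17.49 = 6.4591 Ah
Step 2: t = remaining / I = 6.4591 / 30.41 = 0.2124 hr

0.2124 hr


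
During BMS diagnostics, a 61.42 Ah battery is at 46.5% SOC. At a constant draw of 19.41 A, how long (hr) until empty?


Step 1: remaining = SOC/100 * C_total = 46.5/100 * 61.42 = 28.56 Ah
Step 2: t = remaining / I = 28.56 / 19.41 = 1.471 hr

1.471 hr


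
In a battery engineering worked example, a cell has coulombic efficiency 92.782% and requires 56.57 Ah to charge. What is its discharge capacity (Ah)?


Q_dis = eta/100 * Q_chg = 92.782/100 * 56.57 = 52.49 Ah

52.49 Ah


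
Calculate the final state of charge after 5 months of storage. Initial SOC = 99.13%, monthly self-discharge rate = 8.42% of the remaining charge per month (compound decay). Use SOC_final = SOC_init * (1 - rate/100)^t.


Monthly retention factor = 1 - 8.42/100 = 0.9158
Over 5 months: factor^5 = 0.64417
SOC_final = 99.13 * 0.64417 = 63.86%

63.86%


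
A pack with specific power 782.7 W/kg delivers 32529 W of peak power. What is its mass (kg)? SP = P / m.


m = P / SP = 32529 / 782.7 = 41.56 kg

41.56 kg


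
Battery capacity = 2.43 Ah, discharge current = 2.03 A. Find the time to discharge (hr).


Runtime = 2.43 Ah / 2.03 A = 1.197 hr

1.197 hr


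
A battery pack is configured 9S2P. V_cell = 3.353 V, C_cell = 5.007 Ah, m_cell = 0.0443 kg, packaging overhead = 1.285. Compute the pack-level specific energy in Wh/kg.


Step 1: V_pack = 9 * 3.353 = 30.177 V
Step 2: C_pack = 2 * 5.007 = 10.014 Ah
Step 3: E_pack = V_pack * C_pack = 30.177 * 10.014 = 302.19 Wh
Step 4: m_pack = 9 * 2 * 0.0443 * 1.285 = 1.0247 kg
Step 5: ED = E_pack / m_pack = 302.19 / 1.0247 = 294.9 Wh/kg

294.9 Wh/kg


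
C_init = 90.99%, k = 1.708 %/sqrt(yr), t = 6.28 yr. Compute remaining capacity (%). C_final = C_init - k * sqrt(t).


Step 1: sqrt(6.28 yr) = 2.506
Step 2: drop = 1.708 * 2.506 = 4.2802
Step 3: C_final = 90.99 - 4.2802 = 86.71%

86.71%


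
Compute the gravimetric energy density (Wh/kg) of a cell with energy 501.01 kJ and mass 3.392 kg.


Convert: E = 501.01 kJ = 139.17 Wh
ED = E / m = 139.17 / 3.392 = 41.03 Wh/kg

41.03 Wh/kg


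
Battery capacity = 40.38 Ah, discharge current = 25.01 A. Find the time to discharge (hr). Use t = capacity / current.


Runtime = 40.38 Ah / 25.01 A = 1.615 hr

1.615 hr


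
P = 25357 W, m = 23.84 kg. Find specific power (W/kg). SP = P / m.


Specific power = 25357 W / 23.84 kg = 1064 W/kg

1064 W/kg


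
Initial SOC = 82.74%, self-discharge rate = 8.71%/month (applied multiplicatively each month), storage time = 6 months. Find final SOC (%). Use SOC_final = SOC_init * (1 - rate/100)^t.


Monthly retention factor = 1 - 8.71/100 = 0.9129
Over 6 months: factor^6 = 0.57881
SOC_final = 82.74 * 0.57881 = 47.89%

47.89%


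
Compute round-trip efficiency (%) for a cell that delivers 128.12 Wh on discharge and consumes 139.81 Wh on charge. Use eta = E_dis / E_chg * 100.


Round-trip efficiency = 128.12/139.81 * 100% = 91.64%

91.64%


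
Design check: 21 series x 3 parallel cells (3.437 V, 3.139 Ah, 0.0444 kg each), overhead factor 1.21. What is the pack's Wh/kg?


Step 1: V_pack = 21 * 3.437 = 72.177 V
Step 2: C_pack = 3 * 3.139 = 9.417 Ah
Step 3: E_pack = V_pack * C_pack = 72.177 * 9.417 = 679.69 Wh
Step 4: m_pack = 21 * 3 * 0.0444 * 1.21 = 3.3846 kg
Step 5: ED = E_pack / m_pack = 679.69 / 3.3846 = 200.8 Wh/kg

200.8 Wh/kg


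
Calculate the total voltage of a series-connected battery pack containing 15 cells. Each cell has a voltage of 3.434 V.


With 15 cells in series at 3.434 V each, V_pack = 51.51 V

51.51 V


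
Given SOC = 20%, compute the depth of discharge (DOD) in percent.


Complement of SOC: DOD = 100% - 20% = 80%

80%


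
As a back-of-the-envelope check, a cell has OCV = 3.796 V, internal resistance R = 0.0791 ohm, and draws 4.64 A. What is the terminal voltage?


V = OCV - I*R = 3.796 - 4.64 * 0.0791 = 3.429 V

3.429 V


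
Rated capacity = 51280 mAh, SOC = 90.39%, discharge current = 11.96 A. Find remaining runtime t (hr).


Convert: C_total = 51280 mAh = 51.28 Ah
Step 1: remaining = SOC/100 * C_total = 90.39/100 * 51.28 = 46.352 Ah
Step 2: t = remaining / I = 46.352 / 11.96 = 3.876 hr

3.876 hr


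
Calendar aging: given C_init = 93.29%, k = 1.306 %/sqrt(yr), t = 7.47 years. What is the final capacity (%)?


sqrt(t) = sqrt(7.47) = 2.7331
C_final = 93.29 - 1.306 * 2.7331 = 89.72%

89.72%


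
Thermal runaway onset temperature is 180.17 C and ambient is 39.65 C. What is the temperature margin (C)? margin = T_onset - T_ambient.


margin = T_onset - T_ambient = 180.17 - 39.65 = 140.52 C

140.52 C


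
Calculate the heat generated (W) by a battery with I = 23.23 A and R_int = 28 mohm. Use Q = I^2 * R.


Convert: R = 28 mohm = 0.028 ohm
Q = I^2 * R = 23.23^2 * 0.028 = 15.11 W

15.11 W


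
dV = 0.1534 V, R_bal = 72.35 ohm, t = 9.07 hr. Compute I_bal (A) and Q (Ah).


First, Ohm's law: I_bal = 0.1534 V / 72.35 ohm = 0.0021202 A
Then Q = I * t = 0.0021202 A * 9.07 hr = 0.01923 Ah

I=0.0021202 A, Q=0.01923 Ah


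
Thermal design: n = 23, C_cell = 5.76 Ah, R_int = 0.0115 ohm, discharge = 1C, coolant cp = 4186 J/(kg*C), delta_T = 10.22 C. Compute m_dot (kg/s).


Step 1: I = 1 * 5.76 = 5.76 A
Step 2: Q_cell = I^2 * R = 5.76^2 * 0.0115 = 0.38154 W
Step 3: Q_total = 23 * 0.38154 = 8.7754 W
Step 4: m_dot = Q_total / (cp * dT) = 8.7754 / (4186 * 10.22) = 2.051e-04 kg/s

2.051e-04 kg/s


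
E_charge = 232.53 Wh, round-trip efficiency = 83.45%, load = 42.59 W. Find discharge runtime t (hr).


Step 1: E_discharge = eta/100 * E_charge = 83.45/100 * 232.53 = 194.05 Wh
Step 2: t = E_discharge / P = 194.05 / 42.59 = 4.556 hr

4.556 hr


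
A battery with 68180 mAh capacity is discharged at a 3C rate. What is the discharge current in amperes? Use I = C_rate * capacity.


Convert: capacity = 68180 mAh = 68.18 Ah
At 3C: I = 3 * 68.18 Ah = 204.54 A

204.54 A


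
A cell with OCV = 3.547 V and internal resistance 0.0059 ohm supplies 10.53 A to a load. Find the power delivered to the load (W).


Step 1: V_terminal = OCV - I*R = 3.547 - 10.53 * 0.0059 = 3.4849 V
Step 2: P_out = V_terminal * I = 3.4849 * 10.53 = 36.70 W

36.70 W


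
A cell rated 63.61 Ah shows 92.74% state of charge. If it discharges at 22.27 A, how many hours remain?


Step 1: remaining = SOC/100 * C_total = 92.74/100 * 63.61 = 58.992 Ah
Step 2: t = remaining / I = 58.992 / 22.27 = 2.649 hr

2.649 hr


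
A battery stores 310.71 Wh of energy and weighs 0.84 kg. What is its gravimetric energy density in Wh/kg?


Specific energy = 310.71 Wh / 0.84 kg = 369.9 Wh/kg

369.9 Wh/kg


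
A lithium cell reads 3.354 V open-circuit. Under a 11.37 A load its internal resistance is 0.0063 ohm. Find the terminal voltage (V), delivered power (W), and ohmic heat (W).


Step 1: V_terminal = OCV - I*R = 3.354 - 11.37 * 0.0063 = 3.2824 V
Step 2: P_out = V_terminal * I = 3.2824 * 11.37 = 37.32 W
Step 3: Q = I^2 * R = 11.37^2 * 0.0063 = 0.8144 W

V=3.2824 V, P=37.32 W, Q=0.8144 W


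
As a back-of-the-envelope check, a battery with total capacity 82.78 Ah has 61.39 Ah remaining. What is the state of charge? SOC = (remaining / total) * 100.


SOC% = 61.39 / 82.78 * 100 = 74.16%

74.16%


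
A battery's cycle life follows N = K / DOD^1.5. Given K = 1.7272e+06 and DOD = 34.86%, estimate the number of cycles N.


Step 1: DOD^1.5 = 34.86^1.5 = 205.82
Step 2: N = 1.7272e+06 / 205.82 = 8392 cycles

8392 cycles


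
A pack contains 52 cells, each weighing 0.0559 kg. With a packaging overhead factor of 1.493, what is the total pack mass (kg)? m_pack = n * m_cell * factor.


m_pack = n * m_cell * overhead = 52 * 0.0559 * 1.493 = 4.340 kg

4.340 kg


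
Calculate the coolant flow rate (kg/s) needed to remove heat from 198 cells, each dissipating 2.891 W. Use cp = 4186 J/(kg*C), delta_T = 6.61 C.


Q_total = 198 * 2.891 = 572.42 W
m_dot = Q_total / (cp * dT) = 572.42 / (4186 * 6.61) = 0.02069 kg/s

0.02069 kg/s


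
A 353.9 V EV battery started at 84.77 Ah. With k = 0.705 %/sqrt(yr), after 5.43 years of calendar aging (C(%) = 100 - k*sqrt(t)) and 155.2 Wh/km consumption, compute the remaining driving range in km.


Step 1: capacity retention = 100 - 0.705 * sqrt(5.43) = 100 - 0.705 * 2.3302 = 98.357%
Step 2: C_now = 84.77 * 98.357/100 = 83.377 Ah
Step 3: E_pack = V * C_now = 353.9 * 83.377 = 29507 Wh
Step 4: range = E_pack / consumption = 29507 / 155.2 = 190.1 km

190.1 km


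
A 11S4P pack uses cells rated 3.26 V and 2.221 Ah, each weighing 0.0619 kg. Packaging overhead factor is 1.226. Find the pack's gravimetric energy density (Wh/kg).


Step 1: V_pack = 11 * 3.26 = 35.86 V
Step 2: C_pack = 4 * 2.221 = 8.884 Ah
Step 3: E_pack = V_pack * C_pack = 35.86 * 8.884 = 318.58 Wh
Step 4: m_pack = 11 * 4 * 0.0619 * 1.226 = 3.3391 kg
Step 5: ED = E_pack / m_pack = 318.58 / 3.3391 = 95.41 Wh/kg

95.41 Wh/kg


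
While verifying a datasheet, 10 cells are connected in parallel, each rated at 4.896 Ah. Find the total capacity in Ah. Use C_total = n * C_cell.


C_total = 10 * 4.896 = 48.96 Ah

48.96 Ah


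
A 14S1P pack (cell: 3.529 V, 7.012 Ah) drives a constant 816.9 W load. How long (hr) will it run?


Step 1: E_pack = Ns * V_cell * Np * C_cell = 14 * 3.529 * 1 * 7.012 = 346.43 Wh
Step 2: t = E_pack / P = 346.43 / 816.9 = 0.4241 hr

0.4241 hr


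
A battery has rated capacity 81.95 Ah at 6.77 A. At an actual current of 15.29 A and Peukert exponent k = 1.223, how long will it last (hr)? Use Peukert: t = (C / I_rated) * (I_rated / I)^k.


Step 1: t_rated = C / I_rated = 81.95 / 6.77 = 12.105 hr
Step 2: ratio = 6.77 / 15.29 = 0.44277
Step 3: ratio^k = 0.44277^1.223 = 0.36921
Step 4: t = t_rated * ratio^k = 12.105 * 0.36921 = 4.469 hr

4.469 hr


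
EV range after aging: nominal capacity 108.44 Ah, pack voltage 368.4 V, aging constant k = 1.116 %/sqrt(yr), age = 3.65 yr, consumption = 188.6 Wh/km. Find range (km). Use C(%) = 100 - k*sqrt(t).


Step 1: capacity retention = 100 - 1.116 * sqrt(3.65) = 100 - 1.116 * 1.9105 = 97.868%
Step 2: C_now = 108.44 * 97.868/100 = 106.13 Ah
Step 3: E_pack = V * C_now = 368.4 * 106.13 = 39098 Wh
Step 4: range = E_pack / consumption = 39098 / 188.6 = 207.3 km

207.3 km


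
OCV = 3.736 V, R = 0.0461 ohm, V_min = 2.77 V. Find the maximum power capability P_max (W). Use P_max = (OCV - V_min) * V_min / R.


P_max = (OCV - V_min) * V_min / R = (3.736 - 2.77) * 2.77 / 0.0461 = 0.966 * 2.77 / 0.0461 = 58.04 W

58.04 W


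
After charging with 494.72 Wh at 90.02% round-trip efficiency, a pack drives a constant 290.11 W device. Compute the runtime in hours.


Step 1: E_discharge = eta/100 * E_charge = 90.02/100 * 494.72 = 445.35 Wh
Step 2: t = E_discharge / P = 445.35 / 290.11 = 1.535 hr

1.535 hr


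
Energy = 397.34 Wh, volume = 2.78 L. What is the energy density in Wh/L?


ED = E / V = 397.34 / 2.78 = 142.9 Wh/L

142.9 Wh/L


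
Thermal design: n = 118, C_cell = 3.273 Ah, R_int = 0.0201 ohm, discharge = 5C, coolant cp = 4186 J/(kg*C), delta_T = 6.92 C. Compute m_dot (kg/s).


Step 1: I = 5 * 3.273 = 16.365 A
Step 2: Q_cell = I^2 * R = 16.365^2 * 0.0201 = 5.383 W
Step 3: Q_total = 118 * 5.383 = 635.19 W
Step 4: m_dot = Q_total / (cp * dT) = 635.19 / (4186 * 6.92) = 0.02193 kg/s

0.02193 kg/s


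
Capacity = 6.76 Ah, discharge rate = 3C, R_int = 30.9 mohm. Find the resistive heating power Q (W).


Convert: R = 30.9 mohm = 0.0309 ohm
Step 1: I = C_rate * capacity = 3 * 6.76 = 20.28 A
Step 2: Q = I^2 * R = 20.28^2 * 0.0309 = 411.28 * 0.0309 = 12.71 W

12.71 W


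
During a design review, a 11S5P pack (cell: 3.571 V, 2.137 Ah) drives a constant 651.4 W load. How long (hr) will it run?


Step 1: E_pack = Ns * V_cell * Np * C_cell = 11 * 3.571 * 5 * 2.137 = 419.72 Wh
Step 2: t = E_pack / P = 419.72 / 651.4 = 0.6443 hr

0.6443 hr


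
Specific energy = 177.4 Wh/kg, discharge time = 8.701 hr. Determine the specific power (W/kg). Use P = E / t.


P_specific = E / t = 177.4 / 8.701 = 20.39 W/kg

20.39 W/kg


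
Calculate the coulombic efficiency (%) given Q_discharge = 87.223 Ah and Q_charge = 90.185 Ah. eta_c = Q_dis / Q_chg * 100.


Coulombic efficiency = 87.223/90.185 * 100% = 96.72%

96.72%


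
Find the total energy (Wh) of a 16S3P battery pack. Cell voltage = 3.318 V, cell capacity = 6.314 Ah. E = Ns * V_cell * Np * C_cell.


E = Ns * Vcell * Np * Ccell = 16 * 3.318 * 3 * 6.314 = 1006 Wh

1006 Wh


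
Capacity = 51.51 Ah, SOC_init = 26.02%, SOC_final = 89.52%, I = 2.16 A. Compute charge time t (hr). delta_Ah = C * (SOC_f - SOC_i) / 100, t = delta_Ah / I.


Step 1: dSOC = 89.52% - 26.02% = 63.5%
Step 2: delta_Ah = 51.51 * 63.5 / 100 = 32.709 Ah
Step 3: t = 32.709 / 2.16 = 15.14 hr

15.14 hr


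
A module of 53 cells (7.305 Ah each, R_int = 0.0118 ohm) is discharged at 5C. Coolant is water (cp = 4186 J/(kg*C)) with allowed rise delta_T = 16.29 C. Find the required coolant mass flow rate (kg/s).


Step 1: I = 5 * 7.305 = 36.525 A
Step 2: Q_cell = I^2 * R = 36.525^2 * 0.0118 = 15.742 W
Step 3: Q_total = 53 * 15.742 = 834.33 W
Step 4: m_dot = Q_total / (cp * dT) = 834.33 / (4186 * 16.29) = 0.01224 kg/s

0.01224 kg/s


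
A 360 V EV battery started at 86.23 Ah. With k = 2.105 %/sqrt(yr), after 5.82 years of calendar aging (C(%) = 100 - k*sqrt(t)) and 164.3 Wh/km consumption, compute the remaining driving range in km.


Step 1: capacity retention = 100 - 2.105 * sqrt(5.82) = 100 - 2.105 * 2.4125 = 94.922%
Step 2: C_now = 86.23 * 94.922/100 = 81.851 Ah
Step 3: E_pack = V * C_now = 360 * 81.851 = 29466 Wh
Step 4: range = E_pack / consumption = 29466 / 164.3 = 179.3 km

179.3 km


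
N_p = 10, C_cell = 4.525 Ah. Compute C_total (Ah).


C_total = 10 * 4.525 = 45.25 Ah

45.25 Ah


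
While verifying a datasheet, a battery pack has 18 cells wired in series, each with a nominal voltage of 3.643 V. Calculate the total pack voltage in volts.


Series voltages add: 18 * 3.643 V = 65.574 V

65.574 V


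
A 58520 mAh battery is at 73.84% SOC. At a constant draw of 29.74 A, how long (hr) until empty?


Convert: C_total = 58520 mAh = 58.52 Ah
Step 1: remaining = SOC/100 * C_total = 73.84/100 * 58.52 = 43.211 Ah
Step 2: t = remaining / I = 43.211 / 29.74 = 1.453 hr

1.453 hr


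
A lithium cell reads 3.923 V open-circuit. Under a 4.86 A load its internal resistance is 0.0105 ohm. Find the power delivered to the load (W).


Step 1: V_terminal = OCV - I*R = 3.923 - 4.86 * 0.0105 = 3.872 V
Step 2: P_out = V_terminal * I = 3.872 * 4.86 = 18.82 W

18.82 W


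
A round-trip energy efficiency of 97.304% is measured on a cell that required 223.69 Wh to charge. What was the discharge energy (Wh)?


E_dis = eta/100 * E_chg = 97.304/100 * 223.69 = 217.7 Wh

217.7 Wh


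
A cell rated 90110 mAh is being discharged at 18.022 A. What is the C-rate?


Convert: capacity = 90110 mAh = 90.11 Ah
C_rate = I / capacity = 18.022 / 90.11 = 0.2C

0.2C


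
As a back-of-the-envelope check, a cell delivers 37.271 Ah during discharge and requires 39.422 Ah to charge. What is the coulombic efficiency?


eta_c = Q_dis / Q_chg * 100 = 37.271 / 39.422 * 100 = 94.54%

94.54%


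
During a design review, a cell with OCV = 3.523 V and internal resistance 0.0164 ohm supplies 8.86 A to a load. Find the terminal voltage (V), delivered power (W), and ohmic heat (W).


Step 1: V_terminal = OCV - I*R = 3.523 - 8.86 * 0.0164 = 3.3777 V
Step 2: P_out = V_terminal * I = 3.3777 * 8.86 = 29.93 W
Step 3: Q = I^2 * R = 8.86^2 * 0.0164 = 1.287 W

V=3.3777 V, P=29.93 W, Q=1.287 W


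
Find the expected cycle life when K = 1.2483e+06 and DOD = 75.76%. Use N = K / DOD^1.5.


Step 1: DOD^1.5 = 75.76^1.5 = 659.42
Step 2: N = 1.2483e+06 / 659.42 = 1893 cycles

1893 cycles


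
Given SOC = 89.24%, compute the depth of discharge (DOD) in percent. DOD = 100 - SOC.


DOD = 100 - SOC = 100 - 89.24 = 10.76%

10.76%


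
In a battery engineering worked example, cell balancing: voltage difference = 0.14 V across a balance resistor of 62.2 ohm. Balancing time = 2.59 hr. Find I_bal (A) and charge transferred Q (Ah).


First, Ohm's law: I_bal = 0.14 V / 62.2 ohm = 0.0022508 A
Then Q = I * t = 0.0022508 A * 2.59 hr = 0.005830 Ah

I=0.0022508 A, Q=0.005830 Ah


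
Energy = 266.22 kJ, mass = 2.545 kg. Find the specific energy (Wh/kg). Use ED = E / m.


Convert: E = 266.22 kJ = 73.95 Wh
ED = E / m = 73.95 / 2.545 = 29.06 Wh/kg

29.06 Wh/kg


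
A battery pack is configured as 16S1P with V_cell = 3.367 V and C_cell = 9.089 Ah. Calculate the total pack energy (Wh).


V_pack = 16 * 3.367 = 53.872 V
C_pack = 1 * 9.089 = 9.089 Ah
E = V_pack * C_pack = 53.872 * 9.089 = 489.6 Wh

489.6 Wh


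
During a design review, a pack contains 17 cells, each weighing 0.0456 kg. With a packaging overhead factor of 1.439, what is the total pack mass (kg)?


Cell mass sum = 17 * 0.0456 = 0.7752 kg
With overhead 1.439: m_pack = 0.7752 * 1.439 = 1.116 kg

1.116 kg


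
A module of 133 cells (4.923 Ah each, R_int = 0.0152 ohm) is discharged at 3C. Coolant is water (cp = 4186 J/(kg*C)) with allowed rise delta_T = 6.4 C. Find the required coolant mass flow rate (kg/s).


Step 1: I = 3 * 4.923 = 14.769 A
Step 2: Q_cell = I^2 * R = 14.769^2 * 0.0152 = 3.3155 W
Step 3: Q_total = 133 * 3.3155 = 440.96 W
Step 4: m_dot = Q_total / (cp * dT) = 440.96 / (4186 * 6.4) = 0.01646 kg/s

0.01646 kg/s


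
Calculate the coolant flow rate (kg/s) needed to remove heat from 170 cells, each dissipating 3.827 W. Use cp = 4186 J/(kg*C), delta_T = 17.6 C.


Step 1: Total heat Q = 170 * 3.827 W = 650.59 W
Step 2: denom = cp * dT = 4186 * 17.6 = 73674
Step 3: m_dot = 650.59 / 73674 = 0.008831 kg/s

0.008831 kg/s


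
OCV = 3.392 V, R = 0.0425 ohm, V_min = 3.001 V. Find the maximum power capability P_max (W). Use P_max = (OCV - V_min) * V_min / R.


P_max = (OCV - V_min) * V_min / R = (3.392 - 3.001) * 3.001 / 0.0425 = 0.391 * 3.001 / 0.0425 = 27.61 W

27.61 W


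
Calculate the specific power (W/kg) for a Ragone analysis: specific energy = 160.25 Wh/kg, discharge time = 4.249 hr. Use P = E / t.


P_specific = E / t = 160.25 / 4.249 = 37.71 W/kg

37.71 W/kg


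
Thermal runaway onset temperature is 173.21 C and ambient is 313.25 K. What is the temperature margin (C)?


Convert: T_ambient = 313.25 K = 40.1 C
margin = 173.21 - 40.1 = 133.11 C

133.11 C


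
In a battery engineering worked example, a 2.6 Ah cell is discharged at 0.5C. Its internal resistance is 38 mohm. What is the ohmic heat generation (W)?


Convert: R = 38 mohm = 0.038 ohm
Step 1: I = C_rate * capacity = 0.5 * 2.6 = 1.3 A
Step 2: Q = I^2 * R = 1.3^2 * 0.038 = 1.69 * 0.038 = 0.06422 W

0.06422 W


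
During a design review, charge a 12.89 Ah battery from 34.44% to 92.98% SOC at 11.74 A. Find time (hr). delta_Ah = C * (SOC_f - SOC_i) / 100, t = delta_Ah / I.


Step 1: dSOC = 92.98% - 34.44% = 58.54%
Step 2: delta_Ah = 12.89 * 58.54 / 100 = 7.5458 Ah
Step 3: t = 7.5458 / 11.74 = 0.6427 hr

0.6427 hr


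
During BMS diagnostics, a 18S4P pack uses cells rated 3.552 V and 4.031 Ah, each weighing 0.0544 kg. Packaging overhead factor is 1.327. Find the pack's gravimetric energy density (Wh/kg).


Step 1: V_pack = 18 * 3.552 = 63.936 V
Step 2: C_pack = 4 * 4.031 = 16.124 Ah
Step 3: E_pack = V_pack * C_pack = 63.936 * 16.124 = 1030.9 Wh
Step 4: m_pack = 18 * 4 * 0.0544 * 1.327 = 5.1976 kg
Step 5: ED = E_pack / m_pack = 1030.9 / 5.1976 = 198.3 Wh/kg

198.3 Wh/kg


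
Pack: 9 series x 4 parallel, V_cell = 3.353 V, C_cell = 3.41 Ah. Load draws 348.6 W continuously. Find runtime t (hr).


Step 1: E_pack = Ns * V_cell * Np * C_cell = 9 * 3.353 * 4 * 3.41 = 411.61 Wh
Step 2: t = E_pack / P = 411.61 / 348.6 = 1.181 hr

1.181 hr


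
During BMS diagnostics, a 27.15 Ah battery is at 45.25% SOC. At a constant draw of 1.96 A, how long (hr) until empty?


Step 1: remaining = SOC/100 * C_total = 45.25/100 * 27.15 = 12.285 Ah
Step 2: t = remaining / I = 12.285 / 1.96 = 6.268 hr

6.268 hr


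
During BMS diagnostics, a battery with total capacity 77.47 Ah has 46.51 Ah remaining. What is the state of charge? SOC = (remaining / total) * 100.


SOC% = 46.51 / 77.47 * 100 = 60.04%

60.04%


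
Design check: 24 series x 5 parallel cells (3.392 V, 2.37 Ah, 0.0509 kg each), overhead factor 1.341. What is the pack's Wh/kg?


Step 1: V_pack = 24 * 3.392 = 81.408 V
Step 2: C_pack = 5 * 2.37 = 11.85 Ah
Step 3: E_pack = V_pack * C_pack = 81.408 * 11.85 = 964.68 Wh
Step 4: m_pack = 24 * 5 * 0.0509 * 1.341 = 8.1908 kg
Step 5: ED = E_pack / m_pack = 964.68 / 8.1908 = 117.8 Wh/kg

117.8 Wh/kg


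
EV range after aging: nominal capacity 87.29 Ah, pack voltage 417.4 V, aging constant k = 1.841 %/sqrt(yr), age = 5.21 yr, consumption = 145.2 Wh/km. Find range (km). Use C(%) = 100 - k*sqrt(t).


Step 1: capacity retention = 100 - 1.841 * sqrt(5.21) = 100 - 1.841 * 2.2825 = 95.798%
Step 2: C_now = 87.29 * 95.798/100 = 83.622 Ah
Step 3: E_pack = V * C_now = 417.4 * 83.622 = 34904 Wh
Step 4: range = E_pack / consumption = 34904 / 145.2 = 240.4 km

240.4 km


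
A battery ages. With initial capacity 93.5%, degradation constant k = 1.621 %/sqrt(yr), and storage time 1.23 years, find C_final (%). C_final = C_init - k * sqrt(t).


Step 1: sqrt(1.23 yr) = 1.1091
Step 2: drop = 1.621 * 1.1091 = 1.7979
Step 3: C_final = 93.5 - 1.7979 = 91.70%

91.70%


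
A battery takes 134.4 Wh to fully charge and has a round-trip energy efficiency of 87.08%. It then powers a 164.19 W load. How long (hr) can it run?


Step 1: E_discharge = eta/100 * E_charge = 87.08/100 * 134.4 = 117.04 Wh
Step 2: t = E_discharge / P = 117.04 / 164.19 = 0.7128 hr

0.7128 hr


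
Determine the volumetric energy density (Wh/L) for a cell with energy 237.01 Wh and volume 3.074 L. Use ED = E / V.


ED = E / V = 237.01 / 3.074 = 77.10 Wh/L

77.10 Wh/L


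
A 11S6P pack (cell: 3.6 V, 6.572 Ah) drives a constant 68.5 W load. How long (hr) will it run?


Step 1: E_pack = Ns * V_cell * Np * C_cell = 11 * 3.6 * 6 * 6.572 = 1561.5 Wh
Step 2: t = E_pack / P = 1561.5 / 68.5 = 22.80 hr

22.80 hr


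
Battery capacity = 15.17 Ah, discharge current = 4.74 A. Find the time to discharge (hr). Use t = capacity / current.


t = capacity / current = 15.17 / 4.74 = 3.200 hr

3.200 hr


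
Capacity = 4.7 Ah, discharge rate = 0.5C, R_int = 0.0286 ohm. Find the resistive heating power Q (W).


Step 1: I = C_rate * capacity = 0.5 * 4.7 = 2.35 A
Step 2: Q = I^2 * R = 2.35^2 * 0.0286 = 5.5225 * 0.0286 = 0.1579 W

0.1579 W


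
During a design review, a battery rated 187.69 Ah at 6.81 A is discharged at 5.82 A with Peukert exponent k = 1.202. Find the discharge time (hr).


t_rated = C / I_rated = 187.69 / 6.81 = 27.561 hr
(I_rated/I)^k = (1.1701)^1.202 = 1.2078
t = t_rated * (I_rated/I)^k = 27.561 * 1.2078 = 33.29 hr

33.29 hr


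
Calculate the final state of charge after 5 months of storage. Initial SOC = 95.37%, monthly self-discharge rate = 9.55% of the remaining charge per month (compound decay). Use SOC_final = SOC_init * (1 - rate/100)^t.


Monthly retention factor = 1 - 9.55/100 = 0.9045
Over 5 months: factor^5 = 0.6054
SOC_final = 95.37 * 0.6054 = 57.74%

57.74%


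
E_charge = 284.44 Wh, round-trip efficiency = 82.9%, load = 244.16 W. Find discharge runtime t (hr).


Step 1: E_discharge = eta/100 * E_charge = 82.9/100 * 284.44 = 235.8 Wh
Step 2: t = E_discharge / P = 235.8 / 244.16 = 0.9658 hr

0.9658 hr


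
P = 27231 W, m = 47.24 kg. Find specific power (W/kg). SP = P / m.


SP = P / m = 27231 / 47.24 = 576.4 W/kg

576.4 W/kg


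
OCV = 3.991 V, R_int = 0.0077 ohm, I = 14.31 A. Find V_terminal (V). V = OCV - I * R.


IR drop = 14.31 * 0.0077 = 0.11019 V
V = 3.991 - 0.11019 = 3.881 V

3.881 V


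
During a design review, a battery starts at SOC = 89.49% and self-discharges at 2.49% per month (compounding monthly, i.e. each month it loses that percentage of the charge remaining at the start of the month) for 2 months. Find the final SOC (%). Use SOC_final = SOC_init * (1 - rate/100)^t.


decay = (1 - 2.49/100)^2 = 0.95082
SOC_final = 89.49 * 0.95082 = 85.09%

85.09%


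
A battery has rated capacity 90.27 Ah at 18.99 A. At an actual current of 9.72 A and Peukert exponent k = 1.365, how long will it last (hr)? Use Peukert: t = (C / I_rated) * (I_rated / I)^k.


t_rated = C / I_rated = 90.27 / 18.99 = 4.7536 hr
(I_rated/I)^k = (1.9537)^1.365 = 2.4947
t = t_rated * (I_rated/I)^k = 4.7536 * 2.4947 = 11.86 hr

11.86 hr


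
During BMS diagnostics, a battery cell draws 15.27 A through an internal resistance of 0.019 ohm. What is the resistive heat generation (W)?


I^2 = 233.17
Q = 233.17 * 0.019 = 4.430 W

4.430 W


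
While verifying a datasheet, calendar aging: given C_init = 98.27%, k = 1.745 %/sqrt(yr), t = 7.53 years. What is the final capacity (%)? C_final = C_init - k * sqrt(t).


sqrt(t) = sqrt(7.53) = 2.7441
C_final = 98.27 - 1.745 * 2.7441 = 93.48%

93.48%


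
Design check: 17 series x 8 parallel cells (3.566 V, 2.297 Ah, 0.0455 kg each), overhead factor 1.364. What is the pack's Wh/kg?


Step 1: V_pack = 17 * 3.566 = 60.622 V
Step 2: C_pack = 8 * 2.297 = 18.376 Ah
Step 3: E_pack = V_pack * C_pack = 60.622 * 18.376 = 1114 Wh
Step 4: m_pack = 17 * 8 * 0.0455 * 1.364 = 8.4404 kg
Step 5: ED = E_pack / m_pack = 1114 / 8.4404 = 132.0 Wh/kg

132.0 Wh/kg


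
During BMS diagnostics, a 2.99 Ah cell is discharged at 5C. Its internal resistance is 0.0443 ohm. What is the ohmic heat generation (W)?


Step 1: I = C_rate * capacity = 5 * 2.99 = 14.95 A
Step 2: Q = I^2 * R = 14.95^2 * 0.0443 = 223.5 * 0.0443 = 9.901 W

9.901 W


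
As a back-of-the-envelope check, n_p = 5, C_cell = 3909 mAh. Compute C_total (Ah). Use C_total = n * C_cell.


Convert: C_cell = 3909 mAh = 3.909 Ah
C_total = 5 * 3.909 = 19.545 Ah

19.545 Ah


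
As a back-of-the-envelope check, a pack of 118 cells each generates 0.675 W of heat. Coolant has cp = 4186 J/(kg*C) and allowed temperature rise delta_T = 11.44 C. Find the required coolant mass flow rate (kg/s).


Step 1: Total heat Q = 118 * 0.675 W = 79.65 W
Step 2: denom = cp * dT = 4186 * 11.44 = 47888
Step 3: m_dot = 79.65 / 47888 = 0.001663 kg/s

0.001663 kg/s


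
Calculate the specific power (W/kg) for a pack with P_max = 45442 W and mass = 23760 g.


Convert: m = 23760 g = 23.76 kg
SP = P / m = 45442 / 23.76 = 1913 W/kg

1913 W/kg


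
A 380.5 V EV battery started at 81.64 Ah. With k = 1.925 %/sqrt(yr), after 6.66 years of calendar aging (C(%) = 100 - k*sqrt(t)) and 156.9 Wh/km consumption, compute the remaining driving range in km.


Step 1: capacity retention = 100 - 1.925 * sqrt(6.66) = 100 - 1.925 * 2.5807 = 95.032%
Step 2: C_now = 81.64 * 95.032/100 = 77.584 Ah
Step 3: E_pack = V * C_now = 380.5 * 77.584 = 29521 Wh
Step 4: range = E_pack / consumption = 29521 / 156.9 = 188.2 km

188.2 km


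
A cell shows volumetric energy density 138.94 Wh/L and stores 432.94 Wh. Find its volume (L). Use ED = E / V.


V = E / ED = 432.94 / 138.94 = 3.116 L

3.116 L


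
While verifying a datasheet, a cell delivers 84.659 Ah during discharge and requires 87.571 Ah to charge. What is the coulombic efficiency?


eta_c = Q_dis / Q_chg * 100 = 84.659 / 87.571 * 100 = 96.67%

96.67%


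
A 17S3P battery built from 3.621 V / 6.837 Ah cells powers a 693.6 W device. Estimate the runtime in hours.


Step 1: E_pack = Ns * V_cell * Np * C_cell = 17 * 3.621 * 3 * 6.837 = 1262.6 Wh
Step 2: t = E_pack / P = 1262.6 / 693.6 = 1.820 hr

1.820 hr
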